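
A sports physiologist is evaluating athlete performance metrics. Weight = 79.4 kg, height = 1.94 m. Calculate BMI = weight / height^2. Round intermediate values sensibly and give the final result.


height^2 = 1.94^2 = 3.7636
BMI = 79.4 / 3.7636 = 21.1 kg/m^2

21.1 kg/m^2


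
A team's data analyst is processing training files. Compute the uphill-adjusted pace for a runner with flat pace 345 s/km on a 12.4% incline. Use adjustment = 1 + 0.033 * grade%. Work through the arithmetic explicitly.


Adjustment factor = 1 + 0.033 * 12.4 = 1.4092
Grade-adjusted pace = 345 * 1.4092 = 486.17 s/km

486.17 s/km


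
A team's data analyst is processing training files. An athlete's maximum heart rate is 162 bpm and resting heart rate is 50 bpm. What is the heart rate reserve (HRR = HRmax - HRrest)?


HRR = HRmax - HRrest
= 162 - 50
= 112 bpm

112 bpm


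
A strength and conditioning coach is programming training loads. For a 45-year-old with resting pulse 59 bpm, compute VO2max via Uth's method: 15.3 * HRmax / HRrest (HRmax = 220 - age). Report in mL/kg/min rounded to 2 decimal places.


Step 1: HRmax = 220 - 45 = 175 bpm
Step 2: Ratio = 175 / 59 = 2.9661
Step 3: VO2max = 15.3 * 2.9661 = 45.38 mL/kg/min

45.38 mL/kg/min


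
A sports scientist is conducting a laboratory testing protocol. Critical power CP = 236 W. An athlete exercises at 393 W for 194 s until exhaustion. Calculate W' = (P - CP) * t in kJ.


P - CP = 393 - 236 = 157 W
W' = 157 * 194 = 30458 J
= 30458 / 1000 = 30.458 kJ

30.458 kJ


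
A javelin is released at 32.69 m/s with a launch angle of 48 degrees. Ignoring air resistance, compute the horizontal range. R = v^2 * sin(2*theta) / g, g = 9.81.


Launch speed squared = 1068.6361
sin(2 * 48 deg) = 0.994522
Range = 1068.6361 * 0.994522 / 9.81
= 108.337 m

108.337 m


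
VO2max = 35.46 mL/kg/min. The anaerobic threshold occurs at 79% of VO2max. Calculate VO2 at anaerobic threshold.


AT fraction = 79 / 100 = 0.79
AT VO2 = 35.46 * 0.79
= 28.01 mL/kg/min

28.01 mL/kg/min


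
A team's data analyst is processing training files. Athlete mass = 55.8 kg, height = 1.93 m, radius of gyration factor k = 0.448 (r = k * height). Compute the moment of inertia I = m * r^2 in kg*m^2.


r = k * height = 0.448 * 1.93 = 0.86464 m
r^2 = 0.86464^2 = 0.747602
I = 55.8 * 0.747602 = 41.716 kg*m^2

41.716 kg*m^2


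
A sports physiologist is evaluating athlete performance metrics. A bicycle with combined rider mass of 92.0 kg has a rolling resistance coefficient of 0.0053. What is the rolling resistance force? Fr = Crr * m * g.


Fr = 0.0053 * 92.0 * 9.81
= 0.4876 * 9.81
= 4.783 N

4.783 N


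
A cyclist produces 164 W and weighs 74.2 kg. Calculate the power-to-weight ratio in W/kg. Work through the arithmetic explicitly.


P/W = power / mass
= 164 / 74.2
= 2.21 W/kg

2.21 W/kg


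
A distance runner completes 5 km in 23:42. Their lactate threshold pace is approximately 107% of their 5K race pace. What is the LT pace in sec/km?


Convert to seconds: 23 min 42 s = 1422 s
Pace per km = 1422 / 5 = 284.4 s/km
LT pace = 284.4 * 1.07 = 304.31 s/km

304.31 s/km


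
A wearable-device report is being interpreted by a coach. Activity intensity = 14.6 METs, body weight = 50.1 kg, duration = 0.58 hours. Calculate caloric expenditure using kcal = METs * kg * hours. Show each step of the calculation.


kcal = 14.6 * 50.1 * 0.58
= 731.46 * 0.58
= 424.25 kcal

424.25 kcal


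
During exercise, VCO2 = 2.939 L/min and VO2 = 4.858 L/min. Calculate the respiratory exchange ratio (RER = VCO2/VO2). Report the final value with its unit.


RER = VCO2 / VO2
= 2.939 / 4.858
= 0.605

0.605


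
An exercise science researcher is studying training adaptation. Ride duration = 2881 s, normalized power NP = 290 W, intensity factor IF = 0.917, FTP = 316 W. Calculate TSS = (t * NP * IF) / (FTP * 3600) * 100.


Numerator = 2881 * 290 * 0.917 = 766144.33
Denominator = 316 * 3600 = 1137600
TSS = 766144.33 / 1137600 * 100
= 67.35

67.35 TSS


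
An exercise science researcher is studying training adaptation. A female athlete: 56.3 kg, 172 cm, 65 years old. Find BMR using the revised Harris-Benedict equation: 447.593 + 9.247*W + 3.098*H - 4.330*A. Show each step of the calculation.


Intercept = 447.593
Weight contribution = 9.247 * 56.3 = 520.6061
Height contribution = 3.098 * 172 = 532.856
Age contribution = 4.33 * 65 = 281.45
BMR = 447.593 + 520.6061 + 532.856 - 281.45
= 1219.61 kcal/day

1219.61 kcal/day


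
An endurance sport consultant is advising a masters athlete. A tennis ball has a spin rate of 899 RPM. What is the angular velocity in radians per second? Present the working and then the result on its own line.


Convert RPM to rad/s: multiply by 2*pi and divide by 60
omega = 899 * 2 * pi / 60
= 94.143 rad/s

94.143 rad/s


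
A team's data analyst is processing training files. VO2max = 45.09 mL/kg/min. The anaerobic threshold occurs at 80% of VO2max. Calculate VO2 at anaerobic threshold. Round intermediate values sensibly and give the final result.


AT fraction = 80 / 100 = 0.8
AT VO2 = 45.09 * 0.8
= 36.07 mL/kg/min

36.07 mL/kg/min


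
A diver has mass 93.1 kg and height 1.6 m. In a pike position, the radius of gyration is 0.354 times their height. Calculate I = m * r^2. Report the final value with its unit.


r = 0.354 * 1.6 = 0.5664 m
I = m * r^2 = 93.1 * 0.320809 = 29.867 kg*m^2

29.867 kg*m^2


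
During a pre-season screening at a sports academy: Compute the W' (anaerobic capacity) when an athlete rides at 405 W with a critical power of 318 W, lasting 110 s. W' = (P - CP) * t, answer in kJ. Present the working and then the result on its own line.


Above-CP power = 87 W
Duration = 110 s
W' = 87 * 110 = 9570 J
Convert: 9570 / 1000 = 9.57 kJ

9.57 kJ


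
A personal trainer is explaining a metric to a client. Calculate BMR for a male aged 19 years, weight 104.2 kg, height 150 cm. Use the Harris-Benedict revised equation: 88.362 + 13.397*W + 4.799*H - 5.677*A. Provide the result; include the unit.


Substituting values:
W term = 13.397 * 104.2 = 1395.9674
H term = 4.799 * 150 = 719.85
A term = 5.677 * 19 = 107.863
BMR = 2096.32 kcal/day

2096.32 kcal/day


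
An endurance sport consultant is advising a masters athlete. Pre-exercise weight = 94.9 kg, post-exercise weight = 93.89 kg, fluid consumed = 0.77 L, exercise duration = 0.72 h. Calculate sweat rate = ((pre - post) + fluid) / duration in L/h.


Weight loss = 94.9 - 93.89 = 1.01 kg (approx L)
Total sweat = 1.01 + 0.77 = 1.78 L
Sweat rate = 1.78 / 0.72 = 2.472 L/h

2.472 L/h


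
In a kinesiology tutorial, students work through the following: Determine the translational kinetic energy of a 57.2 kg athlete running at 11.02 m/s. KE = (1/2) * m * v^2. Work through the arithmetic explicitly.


KE = 0.5 * m * v^2
= 0.5 * 57.2 * 11.02^2
= 0.5 * 57.2 * 121.4404
= 3473.2 J

3473.2 J


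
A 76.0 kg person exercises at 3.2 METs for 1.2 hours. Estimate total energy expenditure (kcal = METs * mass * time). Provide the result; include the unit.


Energy = METs * mass(kg) * time(h)
= 3.2 * 76.0 * 1.2
= 291.84 kcal

291.84 kcal


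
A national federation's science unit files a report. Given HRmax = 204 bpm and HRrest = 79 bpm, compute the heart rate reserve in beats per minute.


Heart rate reserve = maximum HR minus resting HR
HRR = 204 - 79 = 125 bpm

125 bpm


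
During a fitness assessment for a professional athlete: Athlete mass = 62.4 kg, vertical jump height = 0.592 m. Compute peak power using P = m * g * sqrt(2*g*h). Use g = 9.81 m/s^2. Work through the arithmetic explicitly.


sqrt(2 * 9.81 * 0.592) = sqrt(11.61504) = 3.408085 m/s
P = 62.4 * 9.81 * 3.408085
= 2086.24 W

2086.24 W


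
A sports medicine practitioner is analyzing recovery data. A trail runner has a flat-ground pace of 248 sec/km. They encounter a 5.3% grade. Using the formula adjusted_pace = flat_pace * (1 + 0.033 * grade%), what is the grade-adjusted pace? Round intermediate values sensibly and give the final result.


Grade factor = 1 + 0.033 * 5.3 = 1.1749
Adjusted = 248 * 1.1749 = 291.38 sec/km

291.38 s/km


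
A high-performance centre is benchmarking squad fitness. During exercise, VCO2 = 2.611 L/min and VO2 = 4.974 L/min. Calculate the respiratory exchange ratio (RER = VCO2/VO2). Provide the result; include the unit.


RER = VCO2 / VO2
= 2.611 / 4.974
= 0.5249

0.5249


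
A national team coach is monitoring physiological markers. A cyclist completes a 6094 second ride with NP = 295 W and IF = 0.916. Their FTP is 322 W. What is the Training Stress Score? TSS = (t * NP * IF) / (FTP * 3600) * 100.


t * NP * IF = 6094 * 295 * 0.916 = 1646720.68
FTP * 3600 = 1159200
TSS = (1646720.68 / 1159200) * 100 = 142.06

142.06 TSS


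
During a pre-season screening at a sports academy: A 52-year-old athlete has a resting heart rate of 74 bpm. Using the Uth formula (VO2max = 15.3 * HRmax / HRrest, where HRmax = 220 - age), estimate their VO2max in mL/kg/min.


HRmax = 220 - 52 = 168 bpm
Ratio = HRmax / HRrest = 168 / 74 = 2.2703
VO2max = 15.3 * 2.2703 = 34.74 mL/kg/min

34.74 mL/kg/min


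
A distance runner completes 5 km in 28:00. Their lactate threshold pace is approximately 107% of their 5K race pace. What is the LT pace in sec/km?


Convert to seconds: 28 min 0 s = 1680 s
Pace per km = 1680 / 5 = 336.0 s/km
LT pace = 336.0 * 1.07 = 359.52 s/km

359.52 s/km


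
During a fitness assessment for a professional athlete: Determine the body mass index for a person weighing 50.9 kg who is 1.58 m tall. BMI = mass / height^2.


BMI = mass / height^2
= 50.9 / 1.58^2
= 50.9 / 2.4964
= 20.39 kg/m^2

20.39 kg/m^2


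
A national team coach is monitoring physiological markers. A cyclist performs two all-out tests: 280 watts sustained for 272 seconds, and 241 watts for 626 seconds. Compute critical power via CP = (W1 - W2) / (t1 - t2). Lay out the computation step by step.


W1 = P1 * t1 = 280 * 272 = 76160 J
W2 = P2 * t2 = 241 * 626 = 150866 J
CP = (76160 - 150866) / (272 - 626)
= 211.03 W

211.03 W


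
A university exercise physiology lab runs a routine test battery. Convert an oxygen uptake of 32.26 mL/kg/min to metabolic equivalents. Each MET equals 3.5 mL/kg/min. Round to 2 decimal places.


One MET = 3.5 mL/kg/min
Number of METs = 32.26 / 3.5
= 9.22 METs

9.22 METs


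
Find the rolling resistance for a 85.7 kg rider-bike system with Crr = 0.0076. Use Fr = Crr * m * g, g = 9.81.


m * g = 85.7 * 9.81 = 840.717 N
Fr = 0.0076 * 840.717 = 6.389 N

6.389 N


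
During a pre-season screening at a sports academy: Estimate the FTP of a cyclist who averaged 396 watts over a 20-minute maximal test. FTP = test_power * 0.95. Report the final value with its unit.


FTP = 396 * 0.95 = 376.2 W

376.2 W


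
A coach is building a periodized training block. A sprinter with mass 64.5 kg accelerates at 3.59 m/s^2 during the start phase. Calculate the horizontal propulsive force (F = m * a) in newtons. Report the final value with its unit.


F = m * a
= 64.5 * 3.59
= 231.56 N

231.56 N


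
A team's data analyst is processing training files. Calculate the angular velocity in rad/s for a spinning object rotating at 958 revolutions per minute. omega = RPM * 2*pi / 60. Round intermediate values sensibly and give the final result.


omega = RPM * 2*pi / 60
= 958 * 6.28318531 / 60
= 100.322 rad/s

100.322 rad/s


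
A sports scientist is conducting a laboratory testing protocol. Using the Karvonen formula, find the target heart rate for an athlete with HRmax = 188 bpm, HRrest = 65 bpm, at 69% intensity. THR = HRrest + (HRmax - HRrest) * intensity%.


HRR = 188 - 65 = 123
THR = 65 + 123 * 0.69
= 65 + 84.87
= 149.87 bpm

149.87 bpm


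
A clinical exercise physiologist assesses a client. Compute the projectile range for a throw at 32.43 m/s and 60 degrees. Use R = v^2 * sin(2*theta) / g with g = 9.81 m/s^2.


Two times the angle = 120 degrees
sin(120) = 0.866025
R = 1051.7049 * 0.866025 / 9.81 = 92.844 m

92.844 m


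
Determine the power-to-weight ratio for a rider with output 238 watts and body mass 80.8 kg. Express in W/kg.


P/W = 238 / 80.8 = 2.946 W/kg

2.946 W/kg


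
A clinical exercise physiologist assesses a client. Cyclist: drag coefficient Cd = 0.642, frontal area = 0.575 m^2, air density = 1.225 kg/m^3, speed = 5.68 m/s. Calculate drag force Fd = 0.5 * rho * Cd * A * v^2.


v^2 = 5.68^2 = 32.2624
Fd = 0.5 * 1.225 * 0.642 * 0.575 * 32.2624
= 7.295 N

7.295 N


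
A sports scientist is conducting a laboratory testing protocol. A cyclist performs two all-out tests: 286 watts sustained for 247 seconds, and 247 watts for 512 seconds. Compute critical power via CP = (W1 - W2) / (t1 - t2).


W1 = P1 * t1 = 286 * 247 = 70642 J
W2 = P2 * t2 = 247 * 512 = 126464 J
CP = (70642 - 126464) / (247 - 512)
= 210.65 W

210.65 W


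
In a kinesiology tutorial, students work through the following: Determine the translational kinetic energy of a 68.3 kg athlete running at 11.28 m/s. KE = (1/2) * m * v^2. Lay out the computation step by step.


KE = 0.5 * m * v^2
= 0.5 * 68.3 * 11.28^2
= 0.5 * 68.3 * 127.2384
= 4345.19 J

4345.19 J


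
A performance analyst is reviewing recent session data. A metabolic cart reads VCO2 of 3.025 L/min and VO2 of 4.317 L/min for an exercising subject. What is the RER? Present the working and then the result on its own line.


RER = VCO2 / VO2 = 3.025 / 4.317 = 0.7007

0.7007


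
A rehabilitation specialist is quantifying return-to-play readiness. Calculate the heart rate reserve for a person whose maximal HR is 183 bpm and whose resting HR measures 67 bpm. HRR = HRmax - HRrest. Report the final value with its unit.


HRmax = 183 bpm
HRrest = 67 bpm
HRR = 183 - 67 = 116 bpm

116 bpm


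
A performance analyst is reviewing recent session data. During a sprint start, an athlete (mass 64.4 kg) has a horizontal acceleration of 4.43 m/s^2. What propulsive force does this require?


Propulsive force = mass * acceleration
= 64.4 kg * 4.43 m/s^2
= 285.29 N

285.29 N


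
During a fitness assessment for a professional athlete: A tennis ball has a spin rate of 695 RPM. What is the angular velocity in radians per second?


Convert RPM to rad/s: multiply by 2*pi and divide by 60
omega = 695 * 2 * pi / 60
= 72.78 rad/s

72.78 rad/s


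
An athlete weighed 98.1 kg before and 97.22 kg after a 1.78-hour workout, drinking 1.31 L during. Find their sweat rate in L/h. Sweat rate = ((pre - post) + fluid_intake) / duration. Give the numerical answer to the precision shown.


Body mass change = 0.88 kg
Total sweat loss = 0.88 + 1.31 = 2.19 L
Rate = 2.19 / 1.78 = 1.23 L/h

1.23 L/h


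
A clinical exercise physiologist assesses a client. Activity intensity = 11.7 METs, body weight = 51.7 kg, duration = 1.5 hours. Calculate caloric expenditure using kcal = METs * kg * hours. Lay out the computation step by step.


kcal = 11.7 * 51.7 * 1.5
= 604.89 * 1.5
= 907.34 kcal

907.34 kcal


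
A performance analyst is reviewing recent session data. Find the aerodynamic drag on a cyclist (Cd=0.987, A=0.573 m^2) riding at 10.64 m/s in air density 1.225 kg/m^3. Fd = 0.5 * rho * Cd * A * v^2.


Fd = 0.5 * 1.225 * 0.987 * 0.573 * 10.64^2
= 0.5 * 1.225 * 0.987 * 0.573 * 113.2096
= 39.216 N

39.216 N


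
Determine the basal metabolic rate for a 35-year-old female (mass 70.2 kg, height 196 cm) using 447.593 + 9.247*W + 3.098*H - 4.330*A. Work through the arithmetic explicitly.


BMR = 447.593 + 9.247*70.2 + 3.098*196 - 4.330*35
= 1552.39 kcal/day

1552.39 kcal/day


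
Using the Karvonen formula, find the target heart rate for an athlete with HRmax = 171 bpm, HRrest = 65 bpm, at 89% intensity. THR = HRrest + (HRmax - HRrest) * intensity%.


HRR = 171 - 65 = 106
THR = 65 + 106 * 0.89
= 65 + 94.34
= 159.34 bpm

159.34 bpm


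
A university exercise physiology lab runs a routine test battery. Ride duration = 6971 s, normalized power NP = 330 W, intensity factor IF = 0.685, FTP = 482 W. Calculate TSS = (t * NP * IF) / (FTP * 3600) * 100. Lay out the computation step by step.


Numerator = 6971 * 330 * 0.685 = 1575794.55
Denominator = 482 * 3600 = 1735200
TSS = 1575794.55 / 1735200 * 100
= 90.81

90.81 TSS


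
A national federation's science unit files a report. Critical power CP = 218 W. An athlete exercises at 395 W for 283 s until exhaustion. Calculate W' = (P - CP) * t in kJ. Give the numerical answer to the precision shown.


P - CP = 395 - 218 = 177 W
W' = 177 * 283 = 50091 J
= 50091 / 1000 = 50.091 kJ

50.091 kJ


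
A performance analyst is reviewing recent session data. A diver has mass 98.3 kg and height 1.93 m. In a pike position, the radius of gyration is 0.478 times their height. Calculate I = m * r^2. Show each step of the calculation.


r = 0.478 * 1.93 = 0.92254 m
I = m * r^2 = 98.3 * 0.85108 = 83.661 kg*m^2

83.661 kg*m^2


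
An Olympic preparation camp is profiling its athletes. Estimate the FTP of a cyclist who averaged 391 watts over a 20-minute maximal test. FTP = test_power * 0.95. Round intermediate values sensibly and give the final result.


FTP = 391 * 0.95 = 371.45 W

371.45 W


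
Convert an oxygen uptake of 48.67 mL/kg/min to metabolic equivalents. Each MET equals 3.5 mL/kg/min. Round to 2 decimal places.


One MET = 3.5 mL/kg/min
Number of METs = 48.67 / 3.5
= 13.91 METs

13.91 METs


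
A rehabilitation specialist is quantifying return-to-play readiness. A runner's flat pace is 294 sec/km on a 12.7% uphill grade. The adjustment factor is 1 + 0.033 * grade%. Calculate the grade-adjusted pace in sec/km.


Factor = 1 + 0.033 * 12.7 = 1.4191
Adjusted pace = 294 * 1.4191
= 417.22 sec/km

417.22 s/km


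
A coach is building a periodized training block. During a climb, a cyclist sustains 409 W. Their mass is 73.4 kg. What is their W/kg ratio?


Power-to-weight = 409 W / 73.4 kg
= 5.572 W/kg

5.572 W/kg


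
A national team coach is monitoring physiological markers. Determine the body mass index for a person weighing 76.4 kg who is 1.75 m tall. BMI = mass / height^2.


BMI = mass / height^2
= 76.4 / 1.75^2
= 76.4 / 3.0625
= 24.95 kg/m^2

24.95 kg/m^2


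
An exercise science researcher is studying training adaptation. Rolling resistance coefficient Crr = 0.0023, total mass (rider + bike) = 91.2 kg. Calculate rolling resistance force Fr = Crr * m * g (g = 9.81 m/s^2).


Fr = Crr * m * g
= 0.0023 * 91.2 * 9.81
= 2.058 N

2.058 N


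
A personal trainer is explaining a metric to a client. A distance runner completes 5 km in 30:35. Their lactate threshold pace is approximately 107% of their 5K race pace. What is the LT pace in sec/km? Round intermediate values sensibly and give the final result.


Convert to seconds: 30 min 35 s = 1835 s
Pace per km = 1835 / 5 = 367.0 s/km
LT pace = 367.0 * 1.07 = 392.69 s/km

392.69 s/km


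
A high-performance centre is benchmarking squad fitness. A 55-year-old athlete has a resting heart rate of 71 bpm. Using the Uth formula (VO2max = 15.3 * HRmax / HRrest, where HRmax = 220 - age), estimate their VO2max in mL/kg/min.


HRmax = 220 - 55 = 165 bpm
Ratio = HRmax / HRrest = 165 / 71 = 2.3239
VO2max = 15.3 * 2.3239 = 35.56 mL/kg/min

35.56 mL/kg/min


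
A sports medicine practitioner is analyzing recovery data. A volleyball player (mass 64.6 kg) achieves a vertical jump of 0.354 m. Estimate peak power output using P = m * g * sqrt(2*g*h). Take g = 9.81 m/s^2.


2 * g * h = 2 * 9.81 * 0.354 = 6.94548
sqrt(6.94548) = 2.635428 m/s
P = 64.6 * 9.81 * 2.635428 = 1670.14 W

1670.14 W


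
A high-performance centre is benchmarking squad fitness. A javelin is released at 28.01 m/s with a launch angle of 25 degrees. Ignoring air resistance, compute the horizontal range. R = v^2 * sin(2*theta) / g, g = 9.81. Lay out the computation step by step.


Launch speed squared = 784.5601
sin(2 * 25 deg) = 0.766044
Range = 784.5601 * 0.766044 / 9.81
= 61.265 m

61.265 m


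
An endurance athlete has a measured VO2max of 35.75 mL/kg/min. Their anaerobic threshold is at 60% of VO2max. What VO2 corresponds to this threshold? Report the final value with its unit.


Anaerobic threshold VO2 = VO2max * 60%
= 35.75 * 0.6
= 21.45 mL/kg/min

21.45 mL/kg/min


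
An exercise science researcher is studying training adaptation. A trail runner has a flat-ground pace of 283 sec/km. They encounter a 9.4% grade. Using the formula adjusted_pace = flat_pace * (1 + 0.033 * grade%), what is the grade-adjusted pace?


Grade factor = 1 + 0.033 * 9.4 = 1.3102
Adjusted = 283 * 1.3102 = 370.79 sec/km

370.79 s/km


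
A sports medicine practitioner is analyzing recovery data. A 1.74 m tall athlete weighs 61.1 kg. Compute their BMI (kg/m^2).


height^2 = 3.0276 m^2
BMI = 61.1 / 3.0276 = 20.18 kg/m^2

20.18 kg/m^2


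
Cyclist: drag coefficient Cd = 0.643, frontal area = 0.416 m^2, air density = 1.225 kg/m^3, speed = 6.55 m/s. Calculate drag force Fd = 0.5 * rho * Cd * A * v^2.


v^2 = 6.55^2 = 42.9025
Fd = 0.5 * 1.225 * 0.643 * 0.416 * 42.9025
= 7.029 N

7.029 N


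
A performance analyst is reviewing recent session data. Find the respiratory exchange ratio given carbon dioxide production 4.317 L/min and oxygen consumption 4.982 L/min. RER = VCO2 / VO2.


VCO2 = 4.317 L/min
VO2 = 4.982 L/min
RER = 4.317 / 4.982 = 0.8665

0.8665


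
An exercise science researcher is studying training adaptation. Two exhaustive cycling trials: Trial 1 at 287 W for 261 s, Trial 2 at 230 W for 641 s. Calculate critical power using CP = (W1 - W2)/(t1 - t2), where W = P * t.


W1 = 287 * 261 = 74907 J
W2 = 230 * 641 = 147430 J
CP = (74907 - 147430) / (261 - 641)
= -72523 / -380
= 190.85 W

190.85 W


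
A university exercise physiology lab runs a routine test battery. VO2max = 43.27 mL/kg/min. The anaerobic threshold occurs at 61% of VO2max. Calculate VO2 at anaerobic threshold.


AT fraction = 61 / 100 = 0.61
AT VO2 = 43.27 * 0.61
= 26.39 mL/kg/min

26.39 mL/kg/min


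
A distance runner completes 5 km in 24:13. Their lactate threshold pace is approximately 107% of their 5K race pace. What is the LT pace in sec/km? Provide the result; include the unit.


Convert to seconds: 24 min 13 s = 1453 s
Pace per km = 1453 / 5 = 290.6 s/km
LT pace = 290.6 * 1.07 = 310.94 s/km

310.94 s/km


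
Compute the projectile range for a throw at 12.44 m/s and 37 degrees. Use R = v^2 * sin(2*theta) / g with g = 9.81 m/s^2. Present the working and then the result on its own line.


Two times the angle = 74 degrees
sin(74) = 0.961262
R = 154.7536 * 0.961262 / 9.81 = 15.164 m

15.164 m


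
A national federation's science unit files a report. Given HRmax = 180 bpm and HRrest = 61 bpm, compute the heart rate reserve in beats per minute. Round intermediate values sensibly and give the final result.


Heart rate reserve = maximum HR minus resting HR
HRR = 180 - 61 = 119 bpm

119 bpm


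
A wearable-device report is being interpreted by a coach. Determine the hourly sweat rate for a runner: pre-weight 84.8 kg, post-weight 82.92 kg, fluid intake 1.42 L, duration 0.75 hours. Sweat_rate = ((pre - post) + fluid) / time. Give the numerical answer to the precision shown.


Mass lost = 84.8 - 82.92 = 1.88 kg
Add fluid consumed: 1.88 + 1.42 = 3.3 L total sweat
Sweat rate = 3.3 / 0.75 = 4.4 L/h

4.4 L/h


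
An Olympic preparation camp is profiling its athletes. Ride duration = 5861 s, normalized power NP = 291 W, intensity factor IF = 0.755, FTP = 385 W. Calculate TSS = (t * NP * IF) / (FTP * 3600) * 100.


Numerator = 5861 * 291 * 0.755 = 1287691.005
Denominator = 385 * 3600 = 1386000
TSS = 1287691.005 / 1386000 * 100
= 92.91

92.91 TSS


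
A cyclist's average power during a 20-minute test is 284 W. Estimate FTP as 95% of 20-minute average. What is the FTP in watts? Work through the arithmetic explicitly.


FTP = 20-min power * 0.95
= 284 * 0.95
= 269.8 W

269.8 W


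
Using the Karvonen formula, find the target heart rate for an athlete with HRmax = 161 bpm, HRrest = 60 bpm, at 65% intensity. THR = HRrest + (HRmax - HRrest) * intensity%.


HRR = 161 - 60 = 101
THR = 60 + 101 * 0.65
= 60 + 65.65
= 125.65 bpm

125.65 bpm


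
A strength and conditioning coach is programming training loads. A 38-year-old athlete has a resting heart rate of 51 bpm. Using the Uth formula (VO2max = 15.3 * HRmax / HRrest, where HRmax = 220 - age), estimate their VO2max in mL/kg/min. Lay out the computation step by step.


HRmax = 220 - 38 = 182 bpm
Ratio = HRmax / HRrest = 182 / 51 = 3.5686
VO2max = 15.3 * 3.5686 = 54.6 mL/kg/min

54.6 mL/kg/min


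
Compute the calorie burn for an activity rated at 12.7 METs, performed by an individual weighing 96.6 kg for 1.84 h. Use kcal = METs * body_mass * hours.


Product of METs and mass = 12.7 * 96.6 = 1226.82
Total kcal = 1226.82 * 1.84 = 2257.35 kcal

2257.35 kcal


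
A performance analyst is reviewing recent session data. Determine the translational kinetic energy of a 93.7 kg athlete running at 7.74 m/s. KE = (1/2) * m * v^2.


KE = 0.5 * m * v^2
= 0.5 * 93.7 * 7.74^2
= 0.5 * 93.7 * 59.9076
= 2806.67 J

2806.67 J


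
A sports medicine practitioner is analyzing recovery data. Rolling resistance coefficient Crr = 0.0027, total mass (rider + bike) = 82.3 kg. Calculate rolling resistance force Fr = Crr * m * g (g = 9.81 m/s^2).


Fr = Crr * m * g
= 0.0027 * 82.3 * 9.81
= 2.18 N

2.18 N


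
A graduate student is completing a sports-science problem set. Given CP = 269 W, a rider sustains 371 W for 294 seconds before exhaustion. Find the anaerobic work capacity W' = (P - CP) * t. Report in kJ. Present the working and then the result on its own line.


Excess power = 371 - 269 = 102 W
Work above CP = 102 * 294 = 29988 J
W' = 29.988 kJ

29.988 kJ


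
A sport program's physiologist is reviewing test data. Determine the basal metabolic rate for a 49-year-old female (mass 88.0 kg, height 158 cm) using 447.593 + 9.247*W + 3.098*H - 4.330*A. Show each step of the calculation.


BMR = 447.593 + 9.247*88.0 + 3.098*158 - 4.330*49
= 1538.64 kcal/day

1538.64 kcal/day


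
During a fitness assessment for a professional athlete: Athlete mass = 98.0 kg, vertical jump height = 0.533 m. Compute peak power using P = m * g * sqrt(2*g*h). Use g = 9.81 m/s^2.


sqrt(2 * 9.81 * 0.533) = sqrt(10.45746) = 3.2338 m/s
P = 98.0 * 9.81 * 3.2338
= 3108.91 W

3108.91 W


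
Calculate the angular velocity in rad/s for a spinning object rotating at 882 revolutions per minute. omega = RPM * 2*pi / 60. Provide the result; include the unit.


omega = RPM * 2*pi / 60
= 882 * 6.28318531 / 60
= 92.363 rad/s

92.363 rad/s


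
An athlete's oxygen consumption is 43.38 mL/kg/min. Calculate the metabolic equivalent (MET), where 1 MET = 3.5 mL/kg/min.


MET = VO2 / 3.5
= 43.38 / 3.5
= 12.39 METs

12.39 METs


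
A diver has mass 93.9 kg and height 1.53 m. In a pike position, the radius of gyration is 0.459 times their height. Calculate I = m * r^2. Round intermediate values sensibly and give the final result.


r = 0.459 * 1.53 = 0.70227 m
I = m * r^2 = 93.9 * 0.493183 = 46.31 kg*m^2

46.31 kg*m^2


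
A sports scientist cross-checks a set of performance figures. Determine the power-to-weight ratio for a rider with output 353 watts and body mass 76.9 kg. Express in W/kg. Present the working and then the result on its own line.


P/W = 353 / 76.9 = 4.59 W/kg

4.59 W/kg


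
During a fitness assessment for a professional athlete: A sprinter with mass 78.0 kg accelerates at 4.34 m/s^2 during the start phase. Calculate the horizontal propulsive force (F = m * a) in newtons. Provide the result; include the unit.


F = m * a
= 78.0 * 4.34
= 338.52 N

338.52 N


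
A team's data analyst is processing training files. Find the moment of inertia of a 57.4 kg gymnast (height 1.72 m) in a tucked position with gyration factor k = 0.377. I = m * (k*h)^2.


Radius of gyration = 0.377 * 1.72 = 0.64844 m
I = 57.4 * 0.64844^2
= 57.4 * 0.420474
= 24.135 kg*m^2

24.135 kg*m^2


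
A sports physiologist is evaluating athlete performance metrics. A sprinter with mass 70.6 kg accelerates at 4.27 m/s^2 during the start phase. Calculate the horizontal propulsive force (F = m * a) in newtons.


F = m * a
= 70.6 * 4.27
= 301.46 N

301.46 N


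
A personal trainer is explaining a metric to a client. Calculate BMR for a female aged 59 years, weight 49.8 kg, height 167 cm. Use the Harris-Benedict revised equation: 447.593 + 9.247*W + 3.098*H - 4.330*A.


Substituting values:
W term = 9.247 * 49.8 = 460.5006
H term = 3.098 * 167 = 517.366
A term = 4.330 * 59 = 255.47
BMR = 1169.99 kcal/day

1169.99 kcal/day


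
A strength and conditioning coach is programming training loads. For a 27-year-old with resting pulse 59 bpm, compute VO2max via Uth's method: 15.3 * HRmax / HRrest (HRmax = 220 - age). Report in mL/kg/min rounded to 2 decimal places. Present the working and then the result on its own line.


Step 1: HRmax = 220 - 27 = 193 bpm
Step 2: Ratio = 193 / 59 = 3.2712
Step 3: VO2max = 15.3 * 3.2712 = 50.05 mL/kg/min

50.05 mL/kg/min


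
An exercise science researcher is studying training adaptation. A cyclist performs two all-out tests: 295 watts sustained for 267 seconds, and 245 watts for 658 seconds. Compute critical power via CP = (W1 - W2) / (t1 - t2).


W1 = P1 * t1 = 295 * 267 = 78765 J
W2 = P2 * t2 = 245 * 658 = 161210 J
CP = (78765 - 161210) / (267 - 658)
= 210.86 W

210.86 W


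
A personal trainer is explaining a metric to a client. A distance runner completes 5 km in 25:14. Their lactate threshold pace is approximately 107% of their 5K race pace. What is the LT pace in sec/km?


Convert to seconds: 25 min 14 s = 1514 s
Pace per km = 1514 / 5 = 302.8 s/km
LT pace = 302.8 * 1.07 = 324.0 s/km

324.0 s/km


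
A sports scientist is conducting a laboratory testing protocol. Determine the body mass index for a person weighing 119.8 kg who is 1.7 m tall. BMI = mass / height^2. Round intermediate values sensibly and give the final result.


BMI = mass / height^2
= 119.8 / 1.7^2
= 119.8 / 2.89
= 41.45 kg/m^2

41.45 kg/m^2


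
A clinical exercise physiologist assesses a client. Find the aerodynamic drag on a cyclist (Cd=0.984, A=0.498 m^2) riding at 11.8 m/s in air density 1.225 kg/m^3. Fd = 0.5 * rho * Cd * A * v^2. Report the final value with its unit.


Fd = 0.5 * 1.225 * 0.984 * 0.498 * 11.8^2
= 0.5 * 1.225 * 0.984 * 0.498 * 139.24
= 41.792 N

41.792 N


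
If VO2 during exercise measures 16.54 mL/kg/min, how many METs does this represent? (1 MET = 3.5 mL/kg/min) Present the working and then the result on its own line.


METs = VO2 / 3.5 = 16.54 / 3.5 = 4.73

4.73 METs


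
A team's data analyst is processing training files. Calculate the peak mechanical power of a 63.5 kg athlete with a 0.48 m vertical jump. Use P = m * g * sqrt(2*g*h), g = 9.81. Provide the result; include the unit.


First, sqrt(2gh) = sqrt(2 * 9.81 * 0.48)
= sqrt(9.4176) = 3.068811 m/s
Power = 63.5 * 9.81 * 3.068811 = 1911.67 W

1911.67 W


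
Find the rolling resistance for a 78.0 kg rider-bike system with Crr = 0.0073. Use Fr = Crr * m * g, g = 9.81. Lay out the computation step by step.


m * g = 78.0 * 9.81 = 765.18 N
Fr = 0.0073 * 765.18 = 5.586 N

5.586 N


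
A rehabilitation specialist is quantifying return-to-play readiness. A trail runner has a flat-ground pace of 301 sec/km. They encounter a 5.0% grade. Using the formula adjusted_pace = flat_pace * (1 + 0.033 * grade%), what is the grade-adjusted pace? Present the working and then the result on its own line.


Grade factor = 1 + 0.033 * 5.0 = 1.165
Adjusted = 301 * 1.165 = 350.67 sec/km

350.67 s/km


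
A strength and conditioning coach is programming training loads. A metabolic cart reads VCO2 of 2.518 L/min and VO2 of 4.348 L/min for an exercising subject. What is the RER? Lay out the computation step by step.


RER = VCO2 / VO2 = 2.518 / 4.348 = 0.5791

0.5791


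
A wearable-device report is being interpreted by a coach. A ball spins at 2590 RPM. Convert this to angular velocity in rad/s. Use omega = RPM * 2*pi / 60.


omega = 2590 * 2 * pi / 60
= 2590 * 6.28318531 / 60
= 16273.45 / 60
= 271.224 rad/s

271.224 rad/s


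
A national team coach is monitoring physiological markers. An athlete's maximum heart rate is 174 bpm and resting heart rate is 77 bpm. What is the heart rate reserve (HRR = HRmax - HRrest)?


HRR = HRmax - HRrest
= 174 - 77
= 97 bpm

97 bpm


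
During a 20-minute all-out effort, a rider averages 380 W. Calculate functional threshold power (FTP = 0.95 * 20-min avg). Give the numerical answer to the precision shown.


FTP = 0.95 * 380
= 361.0 W

361.0 W


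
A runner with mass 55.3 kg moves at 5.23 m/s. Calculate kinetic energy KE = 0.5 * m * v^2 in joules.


v^2 = 5.23^2 = 27.3529
KE = 0.5 * 55.3 * 27.3529
= 756.31 J

756.31 J


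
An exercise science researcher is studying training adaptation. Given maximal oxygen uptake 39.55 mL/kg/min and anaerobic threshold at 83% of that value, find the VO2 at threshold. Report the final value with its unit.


Percentage as decimal = 0.83
VO2 at AT = 39.55 * 0.83 = 32.83 mL/kg/min

32.83 mL/kg/min


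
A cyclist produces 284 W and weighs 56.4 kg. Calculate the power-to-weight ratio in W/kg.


P/W = power / mass
= 284 / 56.4
= 5.035 W/kg

5.035 W/kg


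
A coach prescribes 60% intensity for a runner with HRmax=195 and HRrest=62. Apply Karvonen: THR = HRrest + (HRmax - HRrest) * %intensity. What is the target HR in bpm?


Heart rate reserve = 195 - 62 = 133
Intensity fraction = 60 / 100 = 0.6
THR = 62 + 133 * 0.6 = 141.8 bpm

141.8 bpm


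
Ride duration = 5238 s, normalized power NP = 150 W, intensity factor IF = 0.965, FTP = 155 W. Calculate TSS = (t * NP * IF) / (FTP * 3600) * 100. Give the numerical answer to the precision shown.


Numerator = 5238 * 150 * 0.965 = 758200.5
Denominator = 155 * 3600 = 558000
TSS = 758200.5 / 558000 * 100
= 135.88

135.88 TSS


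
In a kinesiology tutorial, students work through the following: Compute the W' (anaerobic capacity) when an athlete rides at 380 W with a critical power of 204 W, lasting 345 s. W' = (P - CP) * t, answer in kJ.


Above-CP power = 176 W
Duration = 345 s
W' = 176 * 345 = 60720 J
Convert: 60720 / 1000 = 60.72 kJ

60.72 kJ


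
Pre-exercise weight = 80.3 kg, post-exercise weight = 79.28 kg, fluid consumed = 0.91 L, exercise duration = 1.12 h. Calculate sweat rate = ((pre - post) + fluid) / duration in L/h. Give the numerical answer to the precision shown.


Weight loss = 80.3 - 79.28 = 1.02 kg (approx L)
Total sweat = 1.02 + 0.91 = 1.93 L
Sweat rate = 1.93 / 1.12 = 1.723 L/h

1.723 L/h


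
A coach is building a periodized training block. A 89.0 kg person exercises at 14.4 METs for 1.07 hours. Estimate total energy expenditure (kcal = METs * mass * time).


Energy = METs * mass(kg) * time(h)
= 14.4 * 89.0 * 1.07
= 1371.31 kcal

1371.31 kcal


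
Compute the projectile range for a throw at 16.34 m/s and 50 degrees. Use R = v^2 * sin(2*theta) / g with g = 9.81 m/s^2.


Two times the angle = 100 degrees
sin(100) = 0.984808
R = 266.9956 * 0.984808 / 9.81 = 26.803 m

26.803 m


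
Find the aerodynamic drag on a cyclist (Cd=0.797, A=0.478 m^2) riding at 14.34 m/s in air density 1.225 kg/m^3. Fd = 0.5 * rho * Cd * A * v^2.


Fd = 0.5 * 1.225 * 0.797 * 0.478 * 14.34^2
= 0.5 * 1.225 * 0.797 * 0.478 * 205.6356
= 47.983 N

47.983 N


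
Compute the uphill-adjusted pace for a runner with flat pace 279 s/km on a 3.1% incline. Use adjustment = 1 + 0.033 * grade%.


Adjustment factor = 1 + 0.033 * 3.1 = 1.1023
Grade-adjusted pace = 279 * 1.1023 = 307.54 s/km

307.54 s/km


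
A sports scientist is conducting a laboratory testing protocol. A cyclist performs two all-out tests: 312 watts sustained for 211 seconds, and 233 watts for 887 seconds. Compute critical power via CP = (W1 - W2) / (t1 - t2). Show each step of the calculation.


W1 = P1 * t1 = 312 * 211 = 65832 J
W2 = P2 * t2 = 233 * 887 = 206671 J
CP = (65832 - 206671) / (211 - 887)
= 208.34 W

208.34 W


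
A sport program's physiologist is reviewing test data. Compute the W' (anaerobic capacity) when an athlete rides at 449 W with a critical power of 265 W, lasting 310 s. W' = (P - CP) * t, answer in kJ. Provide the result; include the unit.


Above-CP power = 184 W
Duration = 310 s
W' = 184 * 310 = 57040 J
Convert: 57040 / 1000 = 57.04 kJ

57.04 kJ


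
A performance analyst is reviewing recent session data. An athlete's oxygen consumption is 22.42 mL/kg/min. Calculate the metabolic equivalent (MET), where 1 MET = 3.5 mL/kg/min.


MET = VO2 / 3.5
= 22.42 / 3.5
= 6.41 METs

6.41 METs


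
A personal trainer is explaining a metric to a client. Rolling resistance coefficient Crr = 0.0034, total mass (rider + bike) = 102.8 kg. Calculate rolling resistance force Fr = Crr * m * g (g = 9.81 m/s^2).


Fr = Crr * m * g
= 0.0034 * 102.8 * 9.81
= 3.429 N

3.429 N


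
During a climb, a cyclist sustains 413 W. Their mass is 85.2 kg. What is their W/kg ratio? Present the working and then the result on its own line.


Power-to-weight = 413 W / 85.2 kg
= 4.847 W/kg

4.847 W/kg


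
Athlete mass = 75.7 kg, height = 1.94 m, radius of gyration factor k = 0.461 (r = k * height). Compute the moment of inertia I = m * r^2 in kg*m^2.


r = k * height = 0.461 * 1.94 = 0.89434 m
r^2 = 0.89434^2 = 0.799844
I = 75.7 * 0.799844 = 60.548 kg*m^2

60.548 kg*m^2


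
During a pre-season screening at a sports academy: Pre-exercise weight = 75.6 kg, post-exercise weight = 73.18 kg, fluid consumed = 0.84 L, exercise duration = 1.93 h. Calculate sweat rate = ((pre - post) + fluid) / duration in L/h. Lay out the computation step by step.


Weight loss = 75.6 - 73.18 = 2.42 kg (approx L)
Total sweat = 2.42 + 0.84 = 3.26 L
Sweat rate = 3.26 / 1.93 = 1.689 L/h

1.689 L/h


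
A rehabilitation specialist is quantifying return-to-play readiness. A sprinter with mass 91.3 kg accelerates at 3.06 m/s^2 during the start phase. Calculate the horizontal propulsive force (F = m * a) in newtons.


F = m * a
= 91.3 * 3.06
= 279.38 N

279.38 N


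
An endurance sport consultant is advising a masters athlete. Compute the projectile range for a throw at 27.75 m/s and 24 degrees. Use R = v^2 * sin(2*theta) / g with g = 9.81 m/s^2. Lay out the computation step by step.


Two times the angle = 48 degrees
sin(48) = 0.743145
R = 770.0625 * 0.743145 / 9.81 = 58.335 m

58.335 m


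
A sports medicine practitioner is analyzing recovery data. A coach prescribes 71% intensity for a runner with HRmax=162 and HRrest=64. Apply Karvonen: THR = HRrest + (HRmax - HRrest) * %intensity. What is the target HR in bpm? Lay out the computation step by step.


Heart rate reserve = 162 - 64 = 98
Intensity fraction = 71 / 100 = 0.71
THR = 64 + 98 * 0.71 = 133.58 bpm

133.58 bpm


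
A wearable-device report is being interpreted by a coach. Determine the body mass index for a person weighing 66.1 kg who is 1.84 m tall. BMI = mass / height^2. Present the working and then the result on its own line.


BMI = mass / height^2
= 66.1 / 1.84^2
= 66.1 / 3.3856
= 19.52 kg/m^2

19.52 kg/m^2


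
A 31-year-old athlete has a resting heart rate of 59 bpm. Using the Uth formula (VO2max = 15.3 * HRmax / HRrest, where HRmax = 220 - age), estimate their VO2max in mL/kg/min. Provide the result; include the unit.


HRmax = 220 - 31 = 189 bpm
Ratio = HRmax / HRrest = 189 / 59 = 3.2034
VO2max = 15.3 * 3.2034 = 49.01 mL/kg/min

49.01 mL/kg/min


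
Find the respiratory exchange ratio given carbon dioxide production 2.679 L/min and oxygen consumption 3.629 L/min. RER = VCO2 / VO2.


VCO2 = 2.679 L/min
VO2 = 3.629 L/min
RER = 2.679 / 3.629 = 0.7382

0.7382


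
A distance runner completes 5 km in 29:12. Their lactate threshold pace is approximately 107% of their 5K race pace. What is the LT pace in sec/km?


Convert to seconds: 29 min 12 s = 1752 s
Pace per km = 1752 / 5 = 350.4 s/km
LT pace = 350.4 * 1.07 = 374.93 s/km

374.93 s/km
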